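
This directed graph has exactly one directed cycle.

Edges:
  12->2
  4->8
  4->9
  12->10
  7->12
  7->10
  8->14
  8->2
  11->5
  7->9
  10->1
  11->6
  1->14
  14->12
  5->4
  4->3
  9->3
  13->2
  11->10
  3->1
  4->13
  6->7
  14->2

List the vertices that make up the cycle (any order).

1, 10, 12, 14

DFS with gray/black marking from 10:
10 gray
  1 gray
    14 gray
      12 gray
        2 gray
        2 black
        12→10: 10 is gray → back edge
Back edge closes the cycle 10 → 1 → 14 → 12 → 10; its vertices are {1, 10, 12, 14}.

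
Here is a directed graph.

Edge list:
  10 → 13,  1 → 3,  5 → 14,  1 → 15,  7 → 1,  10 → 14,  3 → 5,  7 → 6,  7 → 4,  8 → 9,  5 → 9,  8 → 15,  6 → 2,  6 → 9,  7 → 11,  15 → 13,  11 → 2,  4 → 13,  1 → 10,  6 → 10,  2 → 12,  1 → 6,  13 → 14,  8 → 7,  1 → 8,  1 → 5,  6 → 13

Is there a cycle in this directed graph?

Yes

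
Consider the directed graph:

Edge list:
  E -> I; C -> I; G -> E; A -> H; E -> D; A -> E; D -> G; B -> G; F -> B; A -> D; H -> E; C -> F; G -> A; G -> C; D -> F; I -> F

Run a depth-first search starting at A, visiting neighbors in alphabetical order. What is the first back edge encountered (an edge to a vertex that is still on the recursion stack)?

G→A

DFS from A (visiting neighbors in alphabetical order); mark gray on enter, black on exit:
A gray
  D gray
    F gray
      B gray
        G gray
          G→A: A is gray → back edge
First back edge: G → A.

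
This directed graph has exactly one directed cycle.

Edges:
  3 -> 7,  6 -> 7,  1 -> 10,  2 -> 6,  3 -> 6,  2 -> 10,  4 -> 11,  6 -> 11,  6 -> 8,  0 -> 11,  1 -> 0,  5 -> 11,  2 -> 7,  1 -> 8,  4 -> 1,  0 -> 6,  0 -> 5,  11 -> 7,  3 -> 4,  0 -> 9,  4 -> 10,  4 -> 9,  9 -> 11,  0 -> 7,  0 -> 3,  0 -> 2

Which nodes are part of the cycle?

DFS with gray/black marking from 3:
3 gray
  6 gray
    11 gray
      7 gray
      7 black
    11 black
    8 gray
    8 black
    6→7: 7 black — skip
  6 black
  3→7: 7 black — skip
  4 gray
    1 gray
      1→8: 8 black — skip
      0 gray
        0→7: 7 black — skip
        0→3: 3 is gray → back edge
Back edge closes the cycle 3 → 4 → 1 → 0 → 3; its vertices are {0, 1, 3, 4}.

0, 1, 3, 4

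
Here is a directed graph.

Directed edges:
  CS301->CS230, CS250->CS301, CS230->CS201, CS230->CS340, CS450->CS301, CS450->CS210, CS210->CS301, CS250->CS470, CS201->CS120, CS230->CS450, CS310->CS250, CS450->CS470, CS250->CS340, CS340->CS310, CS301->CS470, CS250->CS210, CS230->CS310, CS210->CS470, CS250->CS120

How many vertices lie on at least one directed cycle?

7

A vertex is on a directed cycle iff it belongs to a strongly connected component of size ≥ 2 (or has a self-loop).
The vertices on cycles are {CS210, CS230, CS250, CS301, CS310, CS340, CS450} — 7 in total.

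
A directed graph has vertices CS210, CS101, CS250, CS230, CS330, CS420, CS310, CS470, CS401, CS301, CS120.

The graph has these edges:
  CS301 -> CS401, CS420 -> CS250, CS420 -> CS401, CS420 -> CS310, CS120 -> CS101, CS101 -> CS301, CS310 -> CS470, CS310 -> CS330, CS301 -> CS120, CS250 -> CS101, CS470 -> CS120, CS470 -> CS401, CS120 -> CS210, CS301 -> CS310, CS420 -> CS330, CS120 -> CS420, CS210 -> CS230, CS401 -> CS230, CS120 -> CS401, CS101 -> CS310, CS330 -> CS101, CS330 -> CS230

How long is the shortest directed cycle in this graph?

3

For each vertex v, BFS finds the shortest path from v back to v.
The shortest such closed walk is CS301 → CS120 → CS101 → CS301, length 3.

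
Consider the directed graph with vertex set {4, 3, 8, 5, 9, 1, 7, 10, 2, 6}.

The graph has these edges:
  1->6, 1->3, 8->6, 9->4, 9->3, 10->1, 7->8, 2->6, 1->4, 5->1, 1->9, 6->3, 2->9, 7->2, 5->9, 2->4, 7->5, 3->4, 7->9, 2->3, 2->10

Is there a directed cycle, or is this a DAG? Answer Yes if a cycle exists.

DFS with white/gray/black marking, starting from 1:
1 gray
  4 gray
  4 black
  9 gray
    9→4: 4 black — skip
    3 gray
      3→4: 4 black — skip
    3 black
  9 black
  1→3: 3 black — skip
  6 gray
    6→3: 3 black — skip
  6 black
1 black
8 gray
  8→6: 6 black — skip
8 black
5 gray
  5→9: 9 black — skip
  5→1: 1 black — skip
5 black
7 gray
  7→8: 8 black — skip
  2 gray
    10 gray
      10→1: 1 black — skip
    10 black
    2→4: 4 black — skip
    2→3: 3 black — skip
    2→9: 9 black — skip
    2→6: 6 black — skip
  2 black
  7→9: 9 black — skip
  7→5: 5 black — skip
7 black
Every edge goes to a white or black vertex — no back edge, so the graph is acyclic.

No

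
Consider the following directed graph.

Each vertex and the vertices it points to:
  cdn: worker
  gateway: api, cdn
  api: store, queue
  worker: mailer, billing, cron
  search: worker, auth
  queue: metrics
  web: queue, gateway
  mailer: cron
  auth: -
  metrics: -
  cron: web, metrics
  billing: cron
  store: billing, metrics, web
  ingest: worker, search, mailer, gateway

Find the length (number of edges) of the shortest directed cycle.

4

For each vertex v, BFS finds the shortest path from v back to v.
The shortest such closed walk is gateway → api → store → web → gateway, length 4.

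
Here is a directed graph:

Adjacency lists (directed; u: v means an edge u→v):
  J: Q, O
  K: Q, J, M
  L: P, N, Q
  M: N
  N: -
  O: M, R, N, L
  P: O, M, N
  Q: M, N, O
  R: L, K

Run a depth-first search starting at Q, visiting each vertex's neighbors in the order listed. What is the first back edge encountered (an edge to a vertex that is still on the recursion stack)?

P→O

DFS from Q (visiting each vertex's neighbors in the order listed); mark gray on enter, black on exit:
Q gray
  M gray
    N gray
    N black
  M black
  Q→N: N black — skip
  O gray
    O→M: M black — skip
    R gray
      L gray
        P gray
          P→O: O is gray → back edge
First back edge: P → O.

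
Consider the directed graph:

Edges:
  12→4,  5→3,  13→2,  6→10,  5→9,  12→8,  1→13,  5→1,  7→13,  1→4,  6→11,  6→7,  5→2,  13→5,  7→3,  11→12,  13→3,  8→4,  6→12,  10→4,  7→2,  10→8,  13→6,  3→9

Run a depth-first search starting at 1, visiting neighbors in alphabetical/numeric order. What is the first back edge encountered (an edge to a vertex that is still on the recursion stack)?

DFS from 1 (visiting neighbors in alphabetical/numeric order); mark gray on enter, black on exit:
1 gray
  4 gray
  4 black
  13 gray
    2 gray
    2 black
    3 gray
      9 gray
      9 black
    3 black
    5 gray
      5→1: 1 is gray → back edge
First back edge: 5 → 1.

5→1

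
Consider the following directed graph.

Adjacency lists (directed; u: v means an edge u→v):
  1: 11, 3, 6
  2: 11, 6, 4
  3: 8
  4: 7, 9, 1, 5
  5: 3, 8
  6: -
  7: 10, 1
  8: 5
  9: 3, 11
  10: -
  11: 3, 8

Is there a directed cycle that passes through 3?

3 is on a cycle iff 3 can reach itself via ≥1 edge.
3 → 8 → 5 → 3 — yes.

Yes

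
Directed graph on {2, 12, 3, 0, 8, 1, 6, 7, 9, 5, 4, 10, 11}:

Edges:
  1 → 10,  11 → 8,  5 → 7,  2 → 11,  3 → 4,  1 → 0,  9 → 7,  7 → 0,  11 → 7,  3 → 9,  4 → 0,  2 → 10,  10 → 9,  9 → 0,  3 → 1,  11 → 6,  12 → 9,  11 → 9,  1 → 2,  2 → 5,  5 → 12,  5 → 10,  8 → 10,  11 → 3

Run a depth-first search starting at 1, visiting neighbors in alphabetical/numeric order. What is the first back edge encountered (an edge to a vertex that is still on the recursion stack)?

3->1

DFS from 1 (visiting neighbors in alphabetical/numeric order); mark gray on enter, black on exit:
1 gray
  0 gray
  0 black
  2 gray
    5 gray
      7 gray
        7→0: 0 black — skip
      7 black
      10 gray
        9 gray
          9→0: 0 black — skip
          9→7: 7 black — skip
        9 black
      10 black
      12 gray
        12→9: 9 black — skip
      12 black
    5 black
    2→10: 10 black — skip
    11 gray
      3 gray
        3→1: 1 is gray → back edge
First back edge: 3 → 1.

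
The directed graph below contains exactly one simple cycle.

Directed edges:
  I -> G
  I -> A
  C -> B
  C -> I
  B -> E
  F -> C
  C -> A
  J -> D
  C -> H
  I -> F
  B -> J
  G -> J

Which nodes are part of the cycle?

C, F, I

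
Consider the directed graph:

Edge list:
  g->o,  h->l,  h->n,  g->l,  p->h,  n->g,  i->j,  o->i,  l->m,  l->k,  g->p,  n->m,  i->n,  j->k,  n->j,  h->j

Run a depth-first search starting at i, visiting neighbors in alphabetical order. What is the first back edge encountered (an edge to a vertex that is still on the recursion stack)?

o→i

DFS from i (visiting neighbors in alphabetical order); mark gray on enter, black on exit:
i gray
  j gray
    k gray
    k black
  j black
  n gray
    g gray
      l gray
        l→k: k black — skip
        m gray
        m black
      l black
      o gray
        o→i: i is gray → back edge
First back edge: o → i.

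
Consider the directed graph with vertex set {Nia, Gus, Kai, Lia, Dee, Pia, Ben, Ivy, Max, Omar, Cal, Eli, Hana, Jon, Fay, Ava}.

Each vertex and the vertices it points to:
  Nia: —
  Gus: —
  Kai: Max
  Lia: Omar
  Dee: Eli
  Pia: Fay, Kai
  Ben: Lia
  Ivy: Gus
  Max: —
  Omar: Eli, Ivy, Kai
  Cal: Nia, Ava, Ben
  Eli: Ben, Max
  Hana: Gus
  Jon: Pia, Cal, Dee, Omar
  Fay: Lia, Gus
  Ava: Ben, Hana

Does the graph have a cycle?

Yes

DFS with white/gray/black marking, starting from Ava:
Ava gray
  Ben gray
    Lia gray
      Omar gray
        Eli gray
          Eli→Ben: Ben is gray → back edge
Back edge found, so a cycle exists: Ben → Lia → Omar → Eli → Ben.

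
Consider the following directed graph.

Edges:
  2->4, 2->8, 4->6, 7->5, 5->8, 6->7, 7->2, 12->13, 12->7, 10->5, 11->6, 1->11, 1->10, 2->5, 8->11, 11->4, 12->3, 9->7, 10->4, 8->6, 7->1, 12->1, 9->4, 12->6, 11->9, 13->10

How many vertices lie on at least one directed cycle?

10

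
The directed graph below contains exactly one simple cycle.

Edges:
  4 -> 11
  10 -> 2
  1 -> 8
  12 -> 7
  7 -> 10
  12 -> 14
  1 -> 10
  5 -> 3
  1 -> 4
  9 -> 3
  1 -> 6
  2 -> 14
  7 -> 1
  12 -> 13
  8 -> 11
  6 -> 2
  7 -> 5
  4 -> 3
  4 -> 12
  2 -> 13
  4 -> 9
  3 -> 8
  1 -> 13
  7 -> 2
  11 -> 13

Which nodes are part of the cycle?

1, 4, 7, 12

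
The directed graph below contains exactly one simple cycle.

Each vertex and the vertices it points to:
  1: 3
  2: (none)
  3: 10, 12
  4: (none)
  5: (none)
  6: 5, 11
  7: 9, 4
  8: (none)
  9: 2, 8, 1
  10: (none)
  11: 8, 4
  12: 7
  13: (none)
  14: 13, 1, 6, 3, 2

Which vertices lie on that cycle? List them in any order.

DFS with gray/black marking from 3:
3 gray
  10 gray
  10 black
  12 gray
    7 gray
      9 gray
        2 gray
        2 black
        8 gray
        8 black
        1 gray
          1→3: 3 is gray → back edge
Back edge closes the cycle 3 → 12 → 7 → 9 → 1 → 3; its vertices are {1, 3, 7, 9, 12}.

1, 3, 7, 9, 12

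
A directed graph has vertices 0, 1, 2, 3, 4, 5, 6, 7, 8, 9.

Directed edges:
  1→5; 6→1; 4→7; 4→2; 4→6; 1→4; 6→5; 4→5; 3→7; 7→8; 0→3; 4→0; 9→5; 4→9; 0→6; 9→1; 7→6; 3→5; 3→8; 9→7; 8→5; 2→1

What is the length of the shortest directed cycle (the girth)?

For each vertex v, BFS finds the shortest path from v back to v.
The shortest such closed walk is 4 → 9 → 1 → 4, length 3.

3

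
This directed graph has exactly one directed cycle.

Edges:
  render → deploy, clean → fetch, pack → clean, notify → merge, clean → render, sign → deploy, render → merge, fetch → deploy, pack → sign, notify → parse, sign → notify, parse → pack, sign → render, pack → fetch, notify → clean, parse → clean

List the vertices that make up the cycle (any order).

pack, sign, parse, notify

DFS with gray/black marking from pack:
pack gray
  sign gray
    render gray
      merge gray
      merge black
      deploy gray
      deploy black
    render black
    notify gray
      clean gray
        fetch gray
          fetch→deploy: deploy black — skip
        fetch black
        clean→render: render black — skip
      clean black
      notify→merge: merge black — skip
      parse gray
        parse→clean: clean black — skip
        parse→pack: pack is gray → back edge
Back edge closes the cycle pack → sign → notify → parse → pack; its vertices are {pack, sign, parse, notify}.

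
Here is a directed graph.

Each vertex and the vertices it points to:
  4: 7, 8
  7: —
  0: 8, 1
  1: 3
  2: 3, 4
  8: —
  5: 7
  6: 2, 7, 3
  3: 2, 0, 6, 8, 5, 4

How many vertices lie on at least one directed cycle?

A vertex is on a directed cycle iff it belongs to a strongly connected component of size ≥ 2 (or has a self-loop).
The vertices on cycles are {0, 1, 2, 3, 6} — 5 in total.

5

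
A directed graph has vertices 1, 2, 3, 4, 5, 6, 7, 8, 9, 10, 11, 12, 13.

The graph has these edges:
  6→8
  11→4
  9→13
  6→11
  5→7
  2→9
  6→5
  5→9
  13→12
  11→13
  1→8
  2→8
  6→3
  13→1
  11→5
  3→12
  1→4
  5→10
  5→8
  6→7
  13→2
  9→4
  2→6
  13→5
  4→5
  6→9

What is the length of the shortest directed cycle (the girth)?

For each vertex v, BFS finds the shortest path from v back to v.
The shortest such closed walk is 13 → 2 → 9 → 13, length 3.

3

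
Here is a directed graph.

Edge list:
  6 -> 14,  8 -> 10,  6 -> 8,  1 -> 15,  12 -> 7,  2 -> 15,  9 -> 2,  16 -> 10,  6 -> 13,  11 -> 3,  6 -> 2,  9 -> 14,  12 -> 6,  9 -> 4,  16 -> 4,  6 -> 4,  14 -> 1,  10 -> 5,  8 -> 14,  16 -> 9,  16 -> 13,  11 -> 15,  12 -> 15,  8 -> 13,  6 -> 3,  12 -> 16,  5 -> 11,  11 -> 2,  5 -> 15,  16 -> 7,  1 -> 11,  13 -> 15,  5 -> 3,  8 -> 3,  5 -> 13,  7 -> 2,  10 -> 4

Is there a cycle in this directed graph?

DFS with white/gray/black marking, starting from 6:
6 gray
  4 gray
  4 black
  3 gray
  3 black
  2 gray
    15 gray
    15 black
  2 black
  8 gray
    13 gray
      13→15: 15 black — skip
    13 black
    8→3: 3 black — skip
    10 gray
      5 gray
        5→15: 15 black — skip
        5→3: 3 black — skip
        11 gray
          11→15: 15 black — skip
          11→3: 3 black — skip
          11→2: 2 black — skip
        11 black
        5→13: 13 black — skip
      5 black
      10→4: 4 black — skip
    10 black
    14 gray
      1 gray
        1→15: 15 black — skip
        1→11: 11 black — skip
      1 black
    14 black
  8 black
  6→13: 13 black — skip
  6→14: 14 black — skip
6 black
7 gray
  7→2: 2 black — skip
7 black
9 gray
  9→2: 2 black — skip
  9→14: 14 black — skip
  9→4: 4 black — skip
9 black
12 gray
  16 gray
    16→13: 13 black — skip
    16→9: 9 black — skip
    16→4: 4 black — skip
    16→7: 7 black — skip
    16→10: 10 black — skip
  16 black
  12→6: 6 black — skip
  12→15: 15 black — skip
  12→7: 7 black — skip
12 black
Every edge goes to a white or black vertex — no back edge, so the graph is acyclic.

No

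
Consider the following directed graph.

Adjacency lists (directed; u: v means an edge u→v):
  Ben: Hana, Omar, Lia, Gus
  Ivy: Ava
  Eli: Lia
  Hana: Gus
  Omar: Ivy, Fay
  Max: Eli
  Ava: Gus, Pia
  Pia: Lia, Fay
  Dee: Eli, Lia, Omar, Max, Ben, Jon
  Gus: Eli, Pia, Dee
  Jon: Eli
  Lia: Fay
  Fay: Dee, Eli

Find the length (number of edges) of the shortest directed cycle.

For each vertex v, BFS finds the shortest path from v back to v.
The shortest such closed walk is Dee → Omar → Fay → Dee, length 3.

3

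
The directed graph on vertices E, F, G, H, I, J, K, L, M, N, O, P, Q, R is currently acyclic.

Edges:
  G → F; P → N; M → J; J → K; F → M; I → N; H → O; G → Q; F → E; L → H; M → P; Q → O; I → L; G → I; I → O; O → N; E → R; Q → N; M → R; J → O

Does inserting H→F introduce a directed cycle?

No

Adding H→F creates a cycle iff F can already reach H.
Explore from F: no path reaches H. The graph stays acyclic.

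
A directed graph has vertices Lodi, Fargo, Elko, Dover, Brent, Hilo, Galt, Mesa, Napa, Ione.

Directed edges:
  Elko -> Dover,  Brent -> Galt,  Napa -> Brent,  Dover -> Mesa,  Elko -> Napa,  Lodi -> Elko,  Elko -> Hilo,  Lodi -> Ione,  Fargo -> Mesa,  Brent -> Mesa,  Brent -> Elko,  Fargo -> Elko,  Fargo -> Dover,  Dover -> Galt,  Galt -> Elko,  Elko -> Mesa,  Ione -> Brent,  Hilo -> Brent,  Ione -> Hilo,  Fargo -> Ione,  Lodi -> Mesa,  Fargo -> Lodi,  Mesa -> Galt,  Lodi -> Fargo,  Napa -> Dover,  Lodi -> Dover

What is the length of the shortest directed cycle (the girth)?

For each vertex v, BFS finds the shortest path from v back to v.
The shortest such closed walk is Fargo → Lodi → Fargo, length 2.

2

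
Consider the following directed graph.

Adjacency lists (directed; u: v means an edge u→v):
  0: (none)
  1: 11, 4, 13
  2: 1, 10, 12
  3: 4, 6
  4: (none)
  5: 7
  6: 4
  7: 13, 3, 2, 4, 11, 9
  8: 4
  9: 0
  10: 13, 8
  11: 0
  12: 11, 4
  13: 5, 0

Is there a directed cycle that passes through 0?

No

0 lies on a cycle iff there is a path from 0 back to itself.
Exploring from 0, it never reaches itself; equivalently, its strongly connected component is a singleton.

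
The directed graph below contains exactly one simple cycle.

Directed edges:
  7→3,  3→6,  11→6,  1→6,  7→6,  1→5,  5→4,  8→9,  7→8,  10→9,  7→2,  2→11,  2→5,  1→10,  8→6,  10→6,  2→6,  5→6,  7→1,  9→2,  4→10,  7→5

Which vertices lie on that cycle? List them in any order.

2, 4, 5, 9, 10

DFS with gray/black marking from 2:
2 gray
  11 gray
    6 gray
    6 black
  11 black
  2→6: 6 black — skip
  5 gray
    5→6: 6 black — skip
    4 gray
      10 gray
        10→6: 6 black — skip
        9 gray
          9→2: 2 is gray → back edge
Back edge closes the cycle 2 → 5 → 4 → 10 → 9 → 2; its vertices are {2, 4, 5, 9, 10}.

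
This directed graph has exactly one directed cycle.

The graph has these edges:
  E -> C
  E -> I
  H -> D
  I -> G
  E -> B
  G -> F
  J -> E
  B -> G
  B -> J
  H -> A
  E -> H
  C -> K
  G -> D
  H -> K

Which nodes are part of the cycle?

DFS with gray/black marking from E:
E gray
  H gray
    K gray
    K black
    A gray
    A black
    D gray
    D black
  H black
  I gray
    G gray
      G→D: D black — skip
      F gray
      F black
    G black
  I black
  B gray
    B→G: G black — skip
    J gray
      J→E: E is gray → back edge
Back edge closes the cycle E → B → J → E; its vertices are {B, E, J}.

B, E, J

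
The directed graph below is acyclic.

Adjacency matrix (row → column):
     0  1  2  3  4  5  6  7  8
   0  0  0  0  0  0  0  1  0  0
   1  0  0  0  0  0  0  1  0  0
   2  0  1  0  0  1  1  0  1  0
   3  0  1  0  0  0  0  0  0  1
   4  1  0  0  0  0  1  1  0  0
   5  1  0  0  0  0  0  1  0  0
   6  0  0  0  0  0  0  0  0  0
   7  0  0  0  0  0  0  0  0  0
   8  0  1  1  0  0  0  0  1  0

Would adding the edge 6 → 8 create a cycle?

Yes

Adding 6→8 creates a cycle iff 8 can already reach 6.
Path from 8: 8 → 1 → 6.
So 8 → … → 6 → 8 is a cycle.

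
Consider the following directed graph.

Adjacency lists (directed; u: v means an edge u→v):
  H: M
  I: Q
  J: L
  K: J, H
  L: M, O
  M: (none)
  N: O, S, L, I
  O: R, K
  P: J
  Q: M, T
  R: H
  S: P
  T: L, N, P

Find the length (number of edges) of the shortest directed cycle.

4

For each vertex v, BFS finds the shortest path from v back to v.
The shortest such closed walk is N → I → Q → T → N, length 4.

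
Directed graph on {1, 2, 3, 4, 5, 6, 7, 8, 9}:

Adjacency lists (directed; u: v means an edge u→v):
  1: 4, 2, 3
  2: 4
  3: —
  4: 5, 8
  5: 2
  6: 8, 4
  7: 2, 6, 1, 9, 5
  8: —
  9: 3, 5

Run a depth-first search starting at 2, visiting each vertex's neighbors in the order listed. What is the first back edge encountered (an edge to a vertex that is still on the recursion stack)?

5->2

DFS from 2 (visiting each vertex's neighbors in the order listed); mark gray on enter, black on exit:
2 gray
  4 gray
    5 gray
      5→2: 2 is gray → back edge
First back edge: 5 → 2.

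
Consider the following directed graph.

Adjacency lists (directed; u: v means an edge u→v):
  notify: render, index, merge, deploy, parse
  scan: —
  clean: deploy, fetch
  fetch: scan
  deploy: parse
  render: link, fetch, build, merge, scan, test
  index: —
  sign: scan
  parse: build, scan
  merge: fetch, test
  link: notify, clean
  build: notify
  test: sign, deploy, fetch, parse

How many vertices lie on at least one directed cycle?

9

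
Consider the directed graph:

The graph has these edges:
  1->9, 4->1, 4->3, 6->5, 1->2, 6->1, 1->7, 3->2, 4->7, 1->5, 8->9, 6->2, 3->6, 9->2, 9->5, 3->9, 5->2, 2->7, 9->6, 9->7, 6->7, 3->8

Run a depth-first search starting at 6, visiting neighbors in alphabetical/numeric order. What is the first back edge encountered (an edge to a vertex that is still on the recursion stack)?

DFS from 6 (visiting neighbors in alphabetical/numeric order); mark gray on enter, black on exit:
6 gray
  1 gray
    2 gray
      7 gray
      7 black
    2 black
    5 gray
      5→2: 2 black — skip
    5 black
    1→7: 7 black — skip
    9 gray
      9→2: 2 black — skip
      9→5: 5 black — skip
      9→6: 6 is gray → back edge
First back edge: 9 → 6.

9->6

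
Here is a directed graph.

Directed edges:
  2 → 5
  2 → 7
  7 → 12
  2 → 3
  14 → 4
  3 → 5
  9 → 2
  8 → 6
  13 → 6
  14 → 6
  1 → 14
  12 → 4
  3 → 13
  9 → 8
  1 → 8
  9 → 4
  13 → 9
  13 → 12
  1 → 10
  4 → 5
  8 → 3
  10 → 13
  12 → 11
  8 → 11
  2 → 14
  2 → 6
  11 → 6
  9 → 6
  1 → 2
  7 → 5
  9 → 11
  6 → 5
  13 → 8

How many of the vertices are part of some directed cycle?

5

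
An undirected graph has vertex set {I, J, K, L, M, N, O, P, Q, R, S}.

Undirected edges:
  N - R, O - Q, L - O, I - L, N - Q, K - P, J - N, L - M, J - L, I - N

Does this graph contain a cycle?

Yes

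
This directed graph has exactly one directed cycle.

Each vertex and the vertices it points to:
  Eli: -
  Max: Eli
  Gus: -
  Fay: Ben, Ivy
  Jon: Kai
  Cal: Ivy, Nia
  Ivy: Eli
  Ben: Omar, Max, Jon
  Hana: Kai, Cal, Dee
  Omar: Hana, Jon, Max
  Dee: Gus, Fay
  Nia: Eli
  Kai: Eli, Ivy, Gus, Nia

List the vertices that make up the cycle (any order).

Ben, Dee, Fay, Hana, Omar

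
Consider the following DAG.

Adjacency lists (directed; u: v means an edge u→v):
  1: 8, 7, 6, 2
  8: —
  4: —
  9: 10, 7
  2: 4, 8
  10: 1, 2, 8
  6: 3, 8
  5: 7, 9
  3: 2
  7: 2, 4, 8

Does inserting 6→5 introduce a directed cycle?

Yes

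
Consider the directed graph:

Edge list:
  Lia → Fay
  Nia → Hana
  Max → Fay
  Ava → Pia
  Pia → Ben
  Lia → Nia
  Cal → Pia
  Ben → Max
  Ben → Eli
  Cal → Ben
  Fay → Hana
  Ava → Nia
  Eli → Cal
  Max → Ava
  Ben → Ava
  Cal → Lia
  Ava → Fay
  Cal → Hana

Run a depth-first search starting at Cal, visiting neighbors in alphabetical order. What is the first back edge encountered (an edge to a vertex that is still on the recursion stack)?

DFS from Cal (visiting neighbors in alphabetical order); mark gray on enter, black on exit:
Cal gray
  Ben gray
    Ava gray
      Fay gray
        Hana gray
        Hana black
      Fay black
      Nia gray
        Nia→Hana: Hana black — skip
      Nia black
      Pia gray
        Pia→Ben: Ben is gray → back edge
First back edge: Pia → Ben.

Pia→Ben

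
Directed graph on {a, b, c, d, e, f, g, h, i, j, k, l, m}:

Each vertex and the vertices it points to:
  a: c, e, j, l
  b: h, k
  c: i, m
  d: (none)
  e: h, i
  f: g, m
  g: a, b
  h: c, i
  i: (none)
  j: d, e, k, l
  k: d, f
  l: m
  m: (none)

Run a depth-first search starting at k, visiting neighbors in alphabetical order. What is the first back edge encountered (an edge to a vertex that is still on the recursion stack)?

j->k

DFS from k (visiting neighbors in alphabetical order); mark gray on enter, black on exit:
k gray
  d gray
  d black
  f gray
    g gray
      a gray
        c gray
          i gray
          i black
          m gray
          m black
        c black
        e gray
          h gray
            h→c: c black — skip
            h→i: i black — skip
          h black
          e→i: i black — skip
        e black
        j gray
          j→d: d black — skip
          j→e: e black — skip
          j→k: k is gray → back edge
First back edge: j → k.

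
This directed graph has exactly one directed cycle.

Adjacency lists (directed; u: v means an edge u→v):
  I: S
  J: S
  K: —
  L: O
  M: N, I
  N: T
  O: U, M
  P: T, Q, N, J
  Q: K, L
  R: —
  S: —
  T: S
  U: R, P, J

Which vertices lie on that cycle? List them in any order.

L, O, P, Q, U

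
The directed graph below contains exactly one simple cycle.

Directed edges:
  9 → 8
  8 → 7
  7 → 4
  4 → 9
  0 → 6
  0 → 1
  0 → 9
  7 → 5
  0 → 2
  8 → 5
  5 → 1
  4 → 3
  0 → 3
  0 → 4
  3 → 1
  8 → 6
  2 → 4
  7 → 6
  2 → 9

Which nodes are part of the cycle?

DFS with gray/black marking from 4:
4 gray
  3 gray
    1 gray
    1 black
  3 black
  9 gray
    8 gray
      5 gray
        5→1: 1 black — skip
      5 black
      7 gray
        7→4: 4 is gray → back edge
Back edge closes the cycle 4 → 9 → 8 → 7 → 4; its vertices are {4, 7, 8, 9}.

4, 7, 8, 9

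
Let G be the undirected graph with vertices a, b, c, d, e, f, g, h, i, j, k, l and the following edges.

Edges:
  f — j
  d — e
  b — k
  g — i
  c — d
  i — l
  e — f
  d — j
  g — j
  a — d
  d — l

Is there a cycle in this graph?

DFS, tracking each vertex's parent; an edge to a visited non-parent vertex closes a cycle.
Start from j:
visit j (parent –)
  visit f (parent j)
    visit e (parent f)
      visit d (parent e)
        d–e: parent, skip
        visit c (parent d)
          c–d: parent, skip
        visit a (parent d)
          a–d: parent, skip
        d–j: j visited and ≠ parent → cycle
Cycle: j – f – e – d – j.

Yes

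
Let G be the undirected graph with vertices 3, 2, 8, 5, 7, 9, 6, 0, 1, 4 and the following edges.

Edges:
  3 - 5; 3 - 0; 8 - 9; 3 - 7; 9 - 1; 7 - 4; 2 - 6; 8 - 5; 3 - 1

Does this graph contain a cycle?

Yes

DFS, tracking each vertex's parent; an edge to a visited non-parent vertex closes a cycle.
Start from 1:
visit 1 (parent –)
  visit 3 (parent 1)
    visit 0 (parent 3)
      0–3: parent, skip
    visit 5 (parent 3)
      visit 8 (parent 5)
        visit 9 (parent 8)
          9–8: parent, skip
          9–1: 1 visited and ≠ parent → cycle
Cycle: 1 – 3 – 5 – 8 – 9 – 1.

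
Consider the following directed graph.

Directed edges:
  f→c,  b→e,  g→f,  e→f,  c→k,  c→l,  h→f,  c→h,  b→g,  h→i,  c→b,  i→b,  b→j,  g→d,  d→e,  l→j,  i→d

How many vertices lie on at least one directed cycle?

8

A vertex is on a directed cycle iff it belongs to a strongly connected component of size ≥ 2 (or has a self-loop).
The vertices on cycles are {b, c, d, e, f, g, h, i} — 8 in total.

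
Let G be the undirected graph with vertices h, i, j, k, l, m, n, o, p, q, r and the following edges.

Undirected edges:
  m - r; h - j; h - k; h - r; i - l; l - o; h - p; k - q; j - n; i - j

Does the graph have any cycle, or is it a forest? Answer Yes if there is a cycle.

No

DFS, tracking each vertex's parent; an edge to a visited non-parent vertex closes a cycle.
Start from n:
visit n (parent –)
  visit j (parent n)
    j–n: parent, skip
    visit h (parent j)
      visit r (parent h)
        visit m (parent r)
          m–r: parent, skip
        r–h: parent, skip
      visit k (parent h)
        k–h: parent, skip
        visit q (parent k)
          q–k: parent, skip
      visit p (parent h)
        p–h: parent, skip
      h–j: parent, skip
    visit i (parent j)
      visit l (parent i)
        l–i: parent, skip
        visit o (parent l)
          o–l: parent, skip
      i–j: parent, skip
No non-parent visited neighbor found — the graph is a forest.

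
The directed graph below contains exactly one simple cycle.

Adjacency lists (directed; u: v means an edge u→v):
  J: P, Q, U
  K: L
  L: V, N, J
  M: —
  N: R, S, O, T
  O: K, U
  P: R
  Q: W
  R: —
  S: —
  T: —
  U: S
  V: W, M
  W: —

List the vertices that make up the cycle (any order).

K, L, N, O

DFS with gray/black marking from L:
L gray
  V gray
    W gray
    W black
    M gray
    M black
  V black
  N gray
    R gray
    R black
    S gray
    S black
    O gray
      K gray
        K→L: L is gray → back edge
Back edge closes the cycle L → N → O → K → L; its vertices are {K, L, N, O}.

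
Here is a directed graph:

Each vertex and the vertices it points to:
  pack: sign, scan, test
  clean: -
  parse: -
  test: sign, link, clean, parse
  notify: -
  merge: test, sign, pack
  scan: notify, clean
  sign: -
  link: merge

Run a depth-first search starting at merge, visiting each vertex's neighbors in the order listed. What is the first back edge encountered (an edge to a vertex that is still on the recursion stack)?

DFS from merge (visiting each vertex's neighbors in the order listed); mark gray on enter, black on exit:
merge gray
  test gray
    sign gray
    sign black
    link gray
      link→merge: merge is gray → back edge
First back edge: link → merge.

link->merge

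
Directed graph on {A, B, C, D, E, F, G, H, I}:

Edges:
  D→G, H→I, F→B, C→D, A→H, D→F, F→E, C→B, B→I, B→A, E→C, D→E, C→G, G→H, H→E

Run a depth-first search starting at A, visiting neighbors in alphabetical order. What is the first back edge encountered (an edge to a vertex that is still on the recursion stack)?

DFS from A (visiting neighbors in alphabetical order); mark gray on enter, black on exit:
A gray
  H gray
    E gray
      C gray
        B gray
          B→A: A is gray → back edge
First back edge: B → A.

B->A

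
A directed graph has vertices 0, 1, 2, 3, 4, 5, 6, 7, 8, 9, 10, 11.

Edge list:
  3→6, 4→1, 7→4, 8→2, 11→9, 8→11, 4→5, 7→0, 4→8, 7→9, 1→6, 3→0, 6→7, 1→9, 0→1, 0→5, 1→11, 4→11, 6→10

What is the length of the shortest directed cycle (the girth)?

4

For each vertex v, BFS finds the shortest path from v back to v.
The shortest such closed walk is 6 → 7 → 0 → 1 → 6, length 4.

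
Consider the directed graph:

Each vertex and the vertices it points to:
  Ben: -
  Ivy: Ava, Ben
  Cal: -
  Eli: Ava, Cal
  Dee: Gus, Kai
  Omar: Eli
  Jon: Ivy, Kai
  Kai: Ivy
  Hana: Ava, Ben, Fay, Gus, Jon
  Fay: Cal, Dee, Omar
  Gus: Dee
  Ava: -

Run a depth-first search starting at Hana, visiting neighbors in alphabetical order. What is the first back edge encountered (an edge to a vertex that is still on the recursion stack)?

DFS from Hana (visiting neighbors in alphabetical order); mark gray on enter, black on exit:
Hana gray
  Ava gray
  Ava black
  Ben gray
  Ben black
  Fay gray
    Cal gray
    Cal black
    Dee gray
      Gus gray
        Gus→Dee: Dee is gray → back edge
First back edge: Gus → Dee.

Gus->Dee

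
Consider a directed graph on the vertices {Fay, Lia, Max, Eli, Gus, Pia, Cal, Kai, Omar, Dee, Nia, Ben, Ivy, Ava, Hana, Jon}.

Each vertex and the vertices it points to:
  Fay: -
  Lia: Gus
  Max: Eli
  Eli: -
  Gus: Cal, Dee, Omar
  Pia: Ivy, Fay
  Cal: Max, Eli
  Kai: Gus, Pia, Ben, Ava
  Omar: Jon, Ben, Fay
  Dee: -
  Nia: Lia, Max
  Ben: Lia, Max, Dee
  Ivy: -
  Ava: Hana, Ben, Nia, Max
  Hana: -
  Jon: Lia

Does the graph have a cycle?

DFS with white/gray/black marking, starting from Omar:
Omar gray
  Jon gray
    Lia gray
      Gus gray
        Cal gray
          Max gray
            Eli gray
            Eli black
          Max black
          Cal→Eli: Eli black — skip
        Cal black
        Dee gray
        Dee black
        Gus→Omar: Omar is gray → back edge
Back edge found, so a cycle exists: Omar → Jon → Lia → Gus → Omar.

Yes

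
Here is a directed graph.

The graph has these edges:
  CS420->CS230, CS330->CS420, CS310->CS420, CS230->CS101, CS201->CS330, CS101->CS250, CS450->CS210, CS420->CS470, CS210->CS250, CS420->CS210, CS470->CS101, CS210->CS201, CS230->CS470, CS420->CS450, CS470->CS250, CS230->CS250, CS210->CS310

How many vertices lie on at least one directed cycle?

6

A vertex is on a directed cycle iff it belongs to a strongly connected component of size ≥ 2 (or has a self-loop).
The vertices on cycles are {CS201, CS210, CS310, CS330, CS420, CS450} — 6 in total.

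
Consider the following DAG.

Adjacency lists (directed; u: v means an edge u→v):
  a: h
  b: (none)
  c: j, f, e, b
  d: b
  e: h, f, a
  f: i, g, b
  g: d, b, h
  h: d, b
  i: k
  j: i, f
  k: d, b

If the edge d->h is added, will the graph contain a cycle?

Adding d→h creates a cycle iff h can already reach d.
Path from h: h → d.
So h → … → d → h is a cycle.

Yes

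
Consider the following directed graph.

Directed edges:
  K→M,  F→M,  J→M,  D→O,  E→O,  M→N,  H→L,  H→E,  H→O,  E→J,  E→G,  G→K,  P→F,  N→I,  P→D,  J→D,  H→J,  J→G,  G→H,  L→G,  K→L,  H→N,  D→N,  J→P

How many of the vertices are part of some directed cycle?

6

A vertex is on a directed cycle iff it belongs to a strongly connected component of size ≥ 2 (or has a self-loop).
The vertices on cycles are {E, G, H, J, K, L} — 6 in total.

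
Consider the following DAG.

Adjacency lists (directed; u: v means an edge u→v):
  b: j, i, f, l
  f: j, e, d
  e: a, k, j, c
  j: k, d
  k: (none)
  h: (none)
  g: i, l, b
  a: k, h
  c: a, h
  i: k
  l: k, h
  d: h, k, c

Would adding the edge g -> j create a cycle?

No

Adding g→j creates a cycle iff j can already reach g.
Explore from j: no path reaches g. The graph stays acyclic.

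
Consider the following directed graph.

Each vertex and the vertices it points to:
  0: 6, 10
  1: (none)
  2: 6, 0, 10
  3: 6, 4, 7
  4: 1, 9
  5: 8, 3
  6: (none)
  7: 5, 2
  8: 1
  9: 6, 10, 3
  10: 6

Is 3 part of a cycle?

Yes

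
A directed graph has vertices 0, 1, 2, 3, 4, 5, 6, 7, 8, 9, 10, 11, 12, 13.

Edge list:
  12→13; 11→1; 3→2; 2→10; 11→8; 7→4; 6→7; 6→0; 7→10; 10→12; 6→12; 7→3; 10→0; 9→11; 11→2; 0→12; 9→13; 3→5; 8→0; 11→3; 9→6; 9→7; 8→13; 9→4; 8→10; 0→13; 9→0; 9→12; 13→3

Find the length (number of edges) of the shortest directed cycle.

For each vertex v, BFS finds the shortest path from v back to v.
The shortest such closed walk is 3 → 2 → 10 → 0 → 13 → 3, length 5.

5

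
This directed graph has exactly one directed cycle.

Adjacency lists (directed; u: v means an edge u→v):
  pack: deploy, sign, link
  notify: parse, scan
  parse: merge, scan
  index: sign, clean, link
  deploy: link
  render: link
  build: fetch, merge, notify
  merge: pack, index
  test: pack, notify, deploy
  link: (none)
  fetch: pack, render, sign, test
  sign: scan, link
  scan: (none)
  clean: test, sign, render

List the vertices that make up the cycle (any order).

DFS with gray/black marking from merge:
merge gray
  pack gray
    deploy gray
      link gray
      link black
    deploy black
    sign gray
      scan gray
      scan black
      sign→link: link black — skip
    sign black
    pack→link: link black — skip
  pack black
  index gray
    index→sign: sign black — skip
    clean gray
      test gray
        test→pack: pack black — skip
        notify gray
          parse gray
            parse→merge: merge is gray → back edge
Back edge closes the cycle merge → index → clean → test → notify → parse → merge; its vertices are {test, clean, index, merge, parse, notify}.

test, clean, index, merge, parse, notify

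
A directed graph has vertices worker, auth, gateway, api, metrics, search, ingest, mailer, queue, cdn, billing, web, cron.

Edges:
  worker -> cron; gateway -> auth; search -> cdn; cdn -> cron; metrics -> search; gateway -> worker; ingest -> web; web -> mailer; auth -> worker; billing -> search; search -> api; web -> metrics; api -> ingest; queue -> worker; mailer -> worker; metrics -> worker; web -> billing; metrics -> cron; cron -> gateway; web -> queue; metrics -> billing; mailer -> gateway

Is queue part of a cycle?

No

queue lies on a cycle iff there is a path from queue back to itself.
Exploring from queue, it never reaches itself; equivalently, its strongly connected component is a singleton.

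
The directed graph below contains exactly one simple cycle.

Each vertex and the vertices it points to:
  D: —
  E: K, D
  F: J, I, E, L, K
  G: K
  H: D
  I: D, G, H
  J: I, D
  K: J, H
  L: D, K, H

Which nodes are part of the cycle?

G, I, J, K

DFS with gray/black marking from J:
J gray
  I gray
    D gray
    D black
    G gray
      K gray
        K→J: J is gray → back edge
Back edge closes the cycle J → I → G → K → J; its vertices are {G, I, J, K}.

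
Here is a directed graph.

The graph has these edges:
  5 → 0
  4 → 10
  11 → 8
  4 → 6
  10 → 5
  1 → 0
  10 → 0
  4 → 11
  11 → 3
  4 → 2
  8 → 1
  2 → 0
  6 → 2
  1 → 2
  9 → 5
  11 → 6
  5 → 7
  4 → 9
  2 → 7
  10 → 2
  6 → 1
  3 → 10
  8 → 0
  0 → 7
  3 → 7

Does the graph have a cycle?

No

DFS with white/gray/black marking, starting from 8:
8 gray
  0 gray
    7 gray
    7 black
  0 black
  1 gray
    2 gray
      2→0: 0 black — skip
      2→7: 7 black — skip
    2 black
    1→0: 0 black — skip
  1 black
8 black
3 gray
  10 gray
    5 gray
      5→7: 7 black — skip
      5→0: 0 black — skip
    5 black
    10→2: 2 black — skip
    10→0: 0 black — skip
  10 black
  3→7: 7 black — skip
3 black
4 gray
  6 gray
    6→1: 1 black — skip
    6→2: 2 black — skip
  6 black
  4→2: 2 black — skip
  9 gray
    9→5: 5 black — skip
  9 black
  4→10: 10 black — skip
  11 gray
    11→8: 8 black — skip
    11→6: 6 black — skip
    11→3: 3 black — skip
  11 black
4 black
Every edge goes to a white or black vertex — no back edge, so the graph is acyclic.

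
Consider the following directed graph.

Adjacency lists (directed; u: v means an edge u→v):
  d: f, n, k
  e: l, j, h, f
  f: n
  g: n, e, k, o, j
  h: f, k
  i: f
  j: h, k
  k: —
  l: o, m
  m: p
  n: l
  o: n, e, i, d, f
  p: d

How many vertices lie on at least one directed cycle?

A vertex is on a directed cycle iff it belongs to a strongly connected component of size ≥ 2 (or has a self-loop).
The vertices on cycles are {d, e, f, h, i, j, l, m, n, o, p} — 11 in total.

11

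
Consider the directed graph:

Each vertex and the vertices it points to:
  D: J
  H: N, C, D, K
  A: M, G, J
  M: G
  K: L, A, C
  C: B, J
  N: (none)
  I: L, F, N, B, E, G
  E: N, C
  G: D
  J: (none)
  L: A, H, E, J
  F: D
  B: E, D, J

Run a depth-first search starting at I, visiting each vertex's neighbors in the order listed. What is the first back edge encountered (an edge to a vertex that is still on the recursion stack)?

E->C

DFS from I (visiting each vertex's neighbors in the order listed); mark gray on enter, black on exit:
I gray
  L gray
    A gray
      M gray
        G gray
          D gray
            J gray
            J black
          D black
        G black
      M black
      A→G: G black — skip
      A→J: J black — skip
    A black
    H gray
      N gray
      N black
      C gray
        B gray
          E gray
            E→N: N black — skip
            E→C: C is gray → back edge
First back edge: E → C.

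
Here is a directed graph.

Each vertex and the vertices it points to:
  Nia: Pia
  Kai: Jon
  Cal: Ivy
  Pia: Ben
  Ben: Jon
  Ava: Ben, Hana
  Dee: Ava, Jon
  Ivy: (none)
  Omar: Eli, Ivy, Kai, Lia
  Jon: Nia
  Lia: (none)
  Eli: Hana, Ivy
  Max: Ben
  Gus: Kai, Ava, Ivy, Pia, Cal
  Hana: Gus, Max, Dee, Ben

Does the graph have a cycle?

Yes

DFS with white/gray/black marking, starting from Ben:
Ben gray
  Jon gray
    Nia gray
      Pia gray
        Pia→Ben: Ben is gray → back edge
Back edge found, so a cycle exists: Ben → Jon → Nia → Pia → Ben.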